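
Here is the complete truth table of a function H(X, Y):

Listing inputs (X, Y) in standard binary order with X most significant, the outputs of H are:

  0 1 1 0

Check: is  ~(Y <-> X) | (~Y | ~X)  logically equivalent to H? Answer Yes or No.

No

Check the formula against H row by row:
  X=0, Y=0: formula gives 1, but H = 0 ✗
A single disagreement suffices: at (0,0) they differ, so the formula does not compute H.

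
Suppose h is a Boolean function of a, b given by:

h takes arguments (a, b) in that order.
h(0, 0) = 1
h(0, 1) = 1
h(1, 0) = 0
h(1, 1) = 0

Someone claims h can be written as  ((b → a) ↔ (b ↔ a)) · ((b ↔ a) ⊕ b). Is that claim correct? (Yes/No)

Yes

Test each input against both h and the formula:
  a=0, b=0: formula gives 1, h = 1 ✓
  a=0, b=1: formula gives 1, h = 1 ✓
  a=1, b=0: formula gives 0, h = 0 ✓
  a=1, b=1: formula gives 0, h = 0 ✓
All 4 rows match — the expression computes h exactly.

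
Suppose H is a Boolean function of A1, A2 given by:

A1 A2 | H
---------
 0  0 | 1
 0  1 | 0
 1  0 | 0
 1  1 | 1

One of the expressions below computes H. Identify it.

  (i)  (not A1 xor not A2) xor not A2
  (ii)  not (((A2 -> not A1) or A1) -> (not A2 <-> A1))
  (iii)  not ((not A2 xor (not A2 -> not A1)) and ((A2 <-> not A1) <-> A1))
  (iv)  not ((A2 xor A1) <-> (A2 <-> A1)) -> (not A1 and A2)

ii

(i) disagrees with H on (0,1) (formula → 1, table → 0); rule it out.
(iii) disagrees with H on (0,1) (formula → 1, table → 0); rule it out.
(iv) disagrees with H on (0,0) (formula → 0, table → 1); rule it out.
That leaves (ii). Evaluating it on every row reproduces the table of H exactly.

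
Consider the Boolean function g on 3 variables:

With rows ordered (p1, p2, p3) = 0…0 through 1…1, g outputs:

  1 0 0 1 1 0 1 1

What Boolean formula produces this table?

The 0-rows are (0,0,1), (0,1,0), (1,0,1). Take each as a conjunction (¬p1·¬p2·p3, ¬p1·p2·¬p3, p1·¬p2·p3), form their disjunction, and complement — that gives a formula that is 1 everywhere g is.

g(p1, p2, p3) = NOT ((((NOT p1 AND NOT p2) AND p3) OR ((NOT p1 AND p2) AND NOT p3)) OR ((p1 AND NOT p2) AND p3))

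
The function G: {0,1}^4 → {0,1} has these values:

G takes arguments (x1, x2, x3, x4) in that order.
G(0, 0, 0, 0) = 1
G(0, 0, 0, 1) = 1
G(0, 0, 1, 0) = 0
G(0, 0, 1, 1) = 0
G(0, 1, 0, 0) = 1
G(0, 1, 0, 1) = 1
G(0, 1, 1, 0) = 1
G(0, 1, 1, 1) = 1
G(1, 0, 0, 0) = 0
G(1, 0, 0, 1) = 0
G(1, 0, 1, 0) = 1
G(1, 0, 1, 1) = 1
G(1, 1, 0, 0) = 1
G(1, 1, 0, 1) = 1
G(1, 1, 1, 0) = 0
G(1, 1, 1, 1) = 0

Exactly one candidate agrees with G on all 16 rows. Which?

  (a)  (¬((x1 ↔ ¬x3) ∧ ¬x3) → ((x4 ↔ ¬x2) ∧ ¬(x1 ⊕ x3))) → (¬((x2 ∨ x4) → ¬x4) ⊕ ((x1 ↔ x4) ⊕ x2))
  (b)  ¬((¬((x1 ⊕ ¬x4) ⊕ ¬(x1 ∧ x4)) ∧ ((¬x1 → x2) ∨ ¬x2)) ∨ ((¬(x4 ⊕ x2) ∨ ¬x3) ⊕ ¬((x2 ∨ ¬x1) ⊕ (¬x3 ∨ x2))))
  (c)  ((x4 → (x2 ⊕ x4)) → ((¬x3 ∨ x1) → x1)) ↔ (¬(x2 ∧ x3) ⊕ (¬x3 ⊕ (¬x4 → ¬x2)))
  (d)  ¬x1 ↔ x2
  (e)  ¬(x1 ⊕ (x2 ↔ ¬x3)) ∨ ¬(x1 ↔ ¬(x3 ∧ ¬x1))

(a) disagrees with G on (0,0,1,0) (formula → 1, table → 0); rule it out.
(b) disagrees with G on (0,0,0,0) (formula → 0, table → 1); rule it out.
(c) disagrees with G on (0,0,0,0) (formula → 0, table → 1); rule it out.
(d) disagrees with G on (0,0,0,0) (formula → 0, table → 1); rule it out.
That leaves (e). Evaluating it on every row reproduces the table of G exactly.

e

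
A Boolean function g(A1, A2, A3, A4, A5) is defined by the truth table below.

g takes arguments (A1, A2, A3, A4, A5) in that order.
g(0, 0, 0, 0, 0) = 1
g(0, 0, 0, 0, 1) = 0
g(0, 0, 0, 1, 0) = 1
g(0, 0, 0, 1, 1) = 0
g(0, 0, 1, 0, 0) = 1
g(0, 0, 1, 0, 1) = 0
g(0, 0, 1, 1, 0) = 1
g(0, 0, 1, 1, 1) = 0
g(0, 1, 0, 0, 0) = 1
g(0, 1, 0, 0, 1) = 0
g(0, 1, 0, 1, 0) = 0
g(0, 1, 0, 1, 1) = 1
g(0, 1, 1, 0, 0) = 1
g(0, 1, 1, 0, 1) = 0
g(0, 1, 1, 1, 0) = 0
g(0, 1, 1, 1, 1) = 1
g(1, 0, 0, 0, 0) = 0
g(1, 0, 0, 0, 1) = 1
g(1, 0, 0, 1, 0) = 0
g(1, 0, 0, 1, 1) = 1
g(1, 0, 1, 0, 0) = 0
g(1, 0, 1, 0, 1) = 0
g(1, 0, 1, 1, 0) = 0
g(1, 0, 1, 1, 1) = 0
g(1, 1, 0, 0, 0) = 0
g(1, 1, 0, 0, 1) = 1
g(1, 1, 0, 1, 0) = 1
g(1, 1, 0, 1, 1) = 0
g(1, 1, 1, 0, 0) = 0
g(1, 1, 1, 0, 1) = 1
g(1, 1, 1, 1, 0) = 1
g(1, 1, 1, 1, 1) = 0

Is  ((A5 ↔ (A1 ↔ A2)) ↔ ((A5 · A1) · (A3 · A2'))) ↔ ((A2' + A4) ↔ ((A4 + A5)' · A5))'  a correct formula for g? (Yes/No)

Evaluate ((A5 ↔ (A1 ↔ A2)) ↔ ((A5 · A1) · (A3 · A2'))) ↔ ((A2' + A4) ↔ ((A4 + A5)' · A5))' on each row and compare to g:
  A1=0, A2=0, A3=0, A4=0, A5=0: formula gives 1, g = 1 ✓
  A1=0, A2=0, A3=0, A4=0, A5=1: formula gives 0, g = 0 ✓
  A1=0, A2=0, A3=0, A4=1, A5=0: formula gives 1, g = 1 ✓
  A1=0, A2=0, A3=0, A4=1, A5=1: formula gives 0, g = 0 ✓
  …and likewise for the remaining 28 rows.
Every row agrees, so the formula is equivalent.

Yes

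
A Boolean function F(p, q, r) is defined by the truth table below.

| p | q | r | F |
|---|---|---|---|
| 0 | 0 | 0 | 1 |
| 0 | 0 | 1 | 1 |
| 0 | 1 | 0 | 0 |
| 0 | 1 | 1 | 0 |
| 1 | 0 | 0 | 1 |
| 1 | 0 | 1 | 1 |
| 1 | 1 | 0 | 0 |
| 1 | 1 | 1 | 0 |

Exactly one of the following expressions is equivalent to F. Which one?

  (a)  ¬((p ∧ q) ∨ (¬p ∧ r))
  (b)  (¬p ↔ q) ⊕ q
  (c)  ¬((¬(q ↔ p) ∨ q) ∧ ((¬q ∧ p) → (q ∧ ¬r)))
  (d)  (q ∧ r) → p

(a) disagrees with F on (0,0,1) (formula → 0, table → 1); rule it out.
(b) disagrees with F on (0,0,0) (formula → 0, table → 1); rule it out.
(d) disagrees with F on (0,1,0) (formula → 1, table → 0); rule it out.
Only (c) survives; checking it on all 8 rows confirms it matches F.

c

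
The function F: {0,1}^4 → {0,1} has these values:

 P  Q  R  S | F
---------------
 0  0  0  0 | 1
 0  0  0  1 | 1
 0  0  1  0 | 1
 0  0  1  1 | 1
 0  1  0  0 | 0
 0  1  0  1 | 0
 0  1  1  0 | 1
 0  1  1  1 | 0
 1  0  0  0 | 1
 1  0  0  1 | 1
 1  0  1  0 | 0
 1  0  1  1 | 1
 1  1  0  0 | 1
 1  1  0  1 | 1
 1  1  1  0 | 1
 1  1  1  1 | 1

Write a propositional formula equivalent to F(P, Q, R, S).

F(P, Q, R, S) = ((((((P' · Q) · R') · S') + (((P' · Q) · R') · S)) + (((P' · Q) · R) · S)) + (((P · Q') · R) · S'))'

The 0-rows are (0,1,0,0), (0,1,0,1), (0,1,1,1), (1,0,1,0). Take each as a conjunction (¬P·Q·¬R·¬S, ¬P·Q·¬R·S, ¬P·Q·R·S, P·¬Q·R·¬S), form their disjunction, and complement — that gives a formula that is 1 everywhere F is.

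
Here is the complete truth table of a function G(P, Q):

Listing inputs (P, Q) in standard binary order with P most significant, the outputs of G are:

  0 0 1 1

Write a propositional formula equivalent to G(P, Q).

G(P, Q) = P

The output simply equals P.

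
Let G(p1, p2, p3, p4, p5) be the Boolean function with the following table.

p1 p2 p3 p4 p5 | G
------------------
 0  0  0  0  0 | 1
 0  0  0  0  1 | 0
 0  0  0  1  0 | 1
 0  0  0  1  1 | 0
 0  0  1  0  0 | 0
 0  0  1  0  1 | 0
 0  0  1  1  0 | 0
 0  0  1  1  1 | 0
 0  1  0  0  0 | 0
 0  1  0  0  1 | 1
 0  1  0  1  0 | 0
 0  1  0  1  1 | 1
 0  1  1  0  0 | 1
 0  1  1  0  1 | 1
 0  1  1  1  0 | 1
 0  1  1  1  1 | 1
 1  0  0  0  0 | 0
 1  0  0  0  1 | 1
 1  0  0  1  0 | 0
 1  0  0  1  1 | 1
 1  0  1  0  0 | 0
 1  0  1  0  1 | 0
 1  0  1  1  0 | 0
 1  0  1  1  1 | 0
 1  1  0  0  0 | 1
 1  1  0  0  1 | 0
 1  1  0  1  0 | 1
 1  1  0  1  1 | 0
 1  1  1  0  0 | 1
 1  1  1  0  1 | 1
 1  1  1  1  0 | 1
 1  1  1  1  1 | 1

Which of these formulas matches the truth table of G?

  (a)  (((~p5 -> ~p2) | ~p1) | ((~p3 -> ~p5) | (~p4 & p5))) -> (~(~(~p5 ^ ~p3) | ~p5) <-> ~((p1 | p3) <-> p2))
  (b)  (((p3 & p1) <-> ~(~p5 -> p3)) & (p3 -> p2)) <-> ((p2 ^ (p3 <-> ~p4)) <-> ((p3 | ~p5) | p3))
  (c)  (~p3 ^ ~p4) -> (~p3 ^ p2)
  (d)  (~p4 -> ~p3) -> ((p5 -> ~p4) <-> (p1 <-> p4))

a

(b) disagrees with G on (0,0,0,0,1) (formula → 1, table → 0); rule it out.
(c) disagrees with G on (0,0,0,0,1) (formula → 1, table → 0); rule it out.
(d) disagrees with G on (0,0,0,0,1) (formula → 1, table → 0); rule it out.
Only (a) survives; checking it on all 32 rows confirms it matches G.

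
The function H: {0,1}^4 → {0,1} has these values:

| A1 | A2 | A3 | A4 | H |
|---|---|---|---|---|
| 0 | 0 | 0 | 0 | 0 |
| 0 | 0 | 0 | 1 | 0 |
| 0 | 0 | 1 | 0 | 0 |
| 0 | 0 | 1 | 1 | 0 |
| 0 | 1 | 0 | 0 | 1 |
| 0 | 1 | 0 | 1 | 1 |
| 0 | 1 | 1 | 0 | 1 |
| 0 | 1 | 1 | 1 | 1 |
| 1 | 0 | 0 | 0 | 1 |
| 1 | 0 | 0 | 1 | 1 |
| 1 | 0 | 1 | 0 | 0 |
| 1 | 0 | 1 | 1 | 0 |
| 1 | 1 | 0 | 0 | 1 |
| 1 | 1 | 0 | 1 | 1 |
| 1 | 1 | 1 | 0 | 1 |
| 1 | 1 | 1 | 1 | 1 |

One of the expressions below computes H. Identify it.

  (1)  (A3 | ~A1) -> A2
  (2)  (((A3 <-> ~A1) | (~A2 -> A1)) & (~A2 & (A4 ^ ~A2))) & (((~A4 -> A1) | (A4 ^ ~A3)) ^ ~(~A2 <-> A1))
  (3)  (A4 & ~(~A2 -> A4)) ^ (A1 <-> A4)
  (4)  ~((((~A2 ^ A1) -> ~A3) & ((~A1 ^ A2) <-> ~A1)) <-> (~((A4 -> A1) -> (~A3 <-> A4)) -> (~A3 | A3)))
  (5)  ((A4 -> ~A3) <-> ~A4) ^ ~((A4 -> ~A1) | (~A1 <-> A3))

1

(2): at (0,0,1,0) it gives 1, but H = 0 — eliminated.
(3): at (0,0,0,0) it gives 1, but H = 0 — eliminated.
(4): at (0,0,1,0) it gives 1, but H = 0 — eliminated.
(5): at (0,0,0,0) it gives 1, but H = 0 — eliminated.
(1) is the remaining candidate, and it agrees with H on all 16 inputs.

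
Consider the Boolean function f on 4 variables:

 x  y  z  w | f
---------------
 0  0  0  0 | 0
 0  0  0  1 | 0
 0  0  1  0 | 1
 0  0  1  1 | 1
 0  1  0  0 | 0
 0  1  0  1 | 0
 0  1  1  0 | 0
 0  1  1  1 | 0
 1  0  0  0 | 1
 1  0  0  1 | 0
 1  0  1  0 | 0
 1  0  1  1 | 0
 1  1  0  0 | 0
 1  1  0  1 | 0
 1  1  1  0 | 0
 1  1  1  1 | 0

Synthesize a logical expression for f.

f(x, y, z, w) = ((((~x & ~y) & z) & ~w) | (((~x & ~y) & z) & w)) | (((x & ~y) & ~z) & ~w)

The 1-rows are (0,0,1,0), (0,0,1,1), (1,0,0,0). Each contributes one minterm — ¬x·¬y·z·¬w; ¬x·¬y·z·w; x·¬y·¬z·¬w — and their disjunction is a sum-of-products form of f.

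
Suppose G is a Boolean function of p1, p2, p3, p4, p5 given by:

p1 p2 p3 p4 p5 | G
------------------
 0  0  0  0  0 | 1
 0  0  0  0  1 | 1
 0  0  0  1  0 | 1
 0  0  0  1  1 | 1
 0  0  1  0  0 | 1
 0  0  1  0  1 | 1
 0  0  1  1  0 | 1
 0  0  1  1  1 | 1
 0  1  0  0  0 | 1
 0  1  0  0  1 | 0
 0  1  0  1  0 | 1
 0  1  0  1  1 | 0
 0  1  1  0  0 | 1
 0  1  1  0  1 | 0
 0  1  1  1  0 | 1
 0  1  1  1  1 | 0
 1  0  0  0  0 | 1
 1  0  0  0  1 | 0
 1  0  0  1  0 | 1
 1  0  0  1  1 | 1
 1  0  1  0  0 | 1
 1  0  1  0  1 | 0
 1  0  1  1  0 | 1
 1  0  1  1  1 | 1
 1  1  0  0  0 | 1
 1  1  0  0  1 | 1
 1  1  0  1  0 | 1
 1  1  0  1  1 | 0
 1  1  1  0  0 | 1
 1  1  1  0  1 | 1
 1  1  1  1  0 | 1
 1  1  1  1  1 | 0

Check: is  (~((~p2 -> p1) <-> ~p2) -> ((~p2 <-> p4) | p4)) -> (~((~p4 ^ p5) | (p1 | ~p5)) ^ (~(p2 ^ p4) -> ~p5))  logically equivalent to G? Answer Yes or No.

Check the formula against G row by row:
  p1=0, p2=0, p3=0, p4=0, p5=0: formula gives 1, G = 1 ✓
  p1=0, p2=0, p3=0, p4=0, p5=1: formula gives 1, G = 1 ✓
  p1=0, p2=0, p3=0, p4=1, p5=0: formula gives 1, G = 1 ✓
  p1=0, p2=0, p3=0, p4=1, p5=1: formula gives 1, G = 1 ✓
  … (the remaining 28 rows also agree.)
All 32 rows match — the expression computes G exactly.

Yes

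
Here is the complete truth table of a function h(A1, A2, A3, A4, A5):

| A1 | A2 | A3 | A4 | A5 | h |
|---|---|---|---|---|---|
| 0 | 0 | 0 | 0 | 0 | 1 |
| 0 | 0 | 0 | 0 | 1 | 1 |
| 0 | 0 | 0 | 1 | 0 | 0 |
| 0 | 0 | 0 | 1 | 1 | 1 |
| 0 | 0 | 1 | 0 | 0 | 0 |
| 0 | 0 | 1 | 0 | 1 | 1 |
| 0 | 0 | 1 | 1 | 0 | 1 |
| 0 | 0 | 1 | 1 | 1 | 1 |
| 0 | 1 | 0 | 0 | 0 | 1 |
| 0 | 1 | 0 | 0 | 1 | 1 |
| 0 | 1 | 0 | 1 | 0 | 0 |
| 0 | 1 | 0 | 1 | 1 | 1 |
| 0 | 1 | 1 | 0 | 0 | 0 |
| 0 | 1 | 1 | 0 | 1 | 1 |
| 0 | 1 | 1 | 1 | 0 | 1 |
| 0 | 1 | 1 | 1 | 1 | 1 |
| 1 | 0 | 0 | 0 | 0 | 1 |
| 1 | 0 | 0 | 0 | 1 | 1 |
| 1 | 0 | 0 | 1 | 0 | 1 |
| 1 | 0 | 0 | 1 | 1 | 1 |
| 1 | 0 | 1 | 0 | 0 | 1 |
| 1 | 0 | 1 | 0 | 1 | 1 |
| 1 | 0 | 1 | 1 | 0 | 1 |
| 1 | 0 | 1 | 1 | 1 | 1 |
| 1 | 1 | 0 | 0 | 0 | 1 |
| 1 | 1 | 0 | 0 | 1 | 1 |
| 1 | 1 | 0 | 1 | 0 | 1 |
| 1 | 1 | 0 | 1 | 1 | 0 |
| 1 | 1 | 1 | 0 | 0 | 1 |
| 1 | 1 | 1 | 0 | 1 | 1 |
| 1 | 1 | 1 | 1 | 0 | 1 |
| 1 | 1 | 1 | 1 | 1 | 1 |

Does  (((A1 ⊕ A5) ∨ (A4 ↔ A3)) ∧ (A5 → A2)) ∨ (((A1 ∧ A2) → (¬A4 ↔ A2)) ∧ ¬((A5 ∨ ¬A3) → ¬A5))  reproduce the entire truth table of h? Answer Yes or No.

Yes

Check the formula against h row by row:
  A1=0, A2=0, A3=0, A4=0, A5=0: formula gives 1, h = 1 ✓
  A1=0, A2=0, A3=0, A4=0, A5=1: formula gives 1, h = 1 ✓
  A1=0, A2=0, A3=0, A4=1, A5=0: formula gives 0, h = 0 ✓
  A1=0, A2=0, A3=0, A4=1, A5=1: formula gives 1, h = 1 ✓
  …and likewise for the remaining 28 rows.
Every row agrees, so the formula is equivalent.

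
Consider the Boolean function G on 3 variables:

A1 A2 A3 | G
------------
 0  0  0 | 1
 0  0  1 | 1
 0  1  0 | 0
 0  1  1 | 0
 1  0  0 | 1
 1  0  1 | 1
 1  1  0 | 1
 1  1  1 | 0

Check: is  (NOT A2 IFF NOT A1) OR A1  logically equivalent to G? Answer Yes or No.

No

Evaluate (NOT A2 IFF NOT A1) OR A1 on each row and compare to G:
  A1=0, A2=0, A3=0: formula gives 1, G = 1 ✓
  A1=0, A2=0, A3=1: formula gives 1, G = 1 ✓
  A1=0, A2=1, A3=0: formula gives 0, G = 0 ✓
  A1=0, A2=1, A3=1: formula gives 0, G = 0 ✓
  A1=1, A2=0, A3=0: formula gives 1, G = 1 ✓
  …
  A1=1, A2=1, A3=1: formula gives 1, but G = 0 ✗
Row (1,1,1) is a counterexample, so the formula is not equivalent to G.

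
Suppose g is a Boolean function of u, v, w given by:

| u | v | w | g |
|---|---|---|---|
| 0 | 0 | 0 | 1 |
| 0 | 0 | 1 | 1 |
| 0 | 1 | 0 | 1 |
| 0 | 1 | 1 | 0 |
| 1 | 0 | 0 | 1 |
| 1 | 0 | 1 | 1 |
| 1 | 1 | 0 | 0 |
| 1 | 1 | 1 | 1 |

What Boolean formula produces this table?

g(u, v, w) = (((u' · v) · w) + ((u · v) · w'))'

The 0-rows are (0,1,1), (1,1,0). Take each as a conjunction (¬u·v·w, u·v·¬w), form their disjunction, and complement — that gives a formula that is 1 everywhere g is.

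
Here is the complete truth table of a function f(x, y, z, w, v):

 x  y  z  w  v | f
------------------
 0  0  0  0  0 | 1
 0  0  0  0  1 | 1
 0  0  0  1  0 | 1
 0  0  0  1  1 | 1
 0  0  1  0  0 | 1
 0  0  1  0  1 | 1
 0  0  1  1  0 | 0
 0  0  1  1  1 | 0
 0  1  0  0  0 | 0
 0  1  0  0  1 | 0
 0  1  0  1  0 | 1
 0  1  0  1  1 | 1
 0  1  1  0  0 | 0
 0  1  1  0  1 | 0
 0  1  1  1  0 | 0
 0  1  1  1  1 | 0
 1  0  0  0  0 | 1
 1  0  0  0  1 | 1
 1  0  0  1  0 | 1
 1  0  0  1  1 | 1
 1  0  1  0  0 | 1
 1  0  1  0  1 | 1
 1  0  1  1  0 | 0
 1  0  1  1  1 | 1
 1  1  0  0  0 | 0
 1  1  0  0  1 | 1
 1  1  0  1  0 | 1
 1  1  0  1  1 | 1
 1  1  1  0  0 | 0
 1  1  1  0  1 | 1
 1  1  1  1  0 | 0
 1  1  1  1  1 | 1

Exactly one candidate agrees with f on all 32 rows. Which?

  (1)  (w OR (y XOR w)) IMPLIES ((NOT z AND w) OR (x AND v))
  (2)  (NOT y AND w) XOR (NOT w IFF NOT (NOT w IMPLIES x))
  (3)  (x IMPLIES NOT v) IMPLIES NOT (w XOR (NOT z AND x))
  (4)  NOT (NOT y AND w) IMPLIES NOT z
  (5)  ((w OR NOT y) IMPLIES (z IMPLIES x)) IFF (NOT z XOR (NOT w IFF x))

(2): at (0,0,0,1,0) it gives 0, but f = 1 — eliminated.
(3): at (0,0,0,1,0) it gives 0, but f = 1 — eliminated.
(4): at (0,0,1,0,0) it gives 0, but f = 1 — eliminated.
(5): at (0,0,0,1,0) it gives 0, but f = 1 — eliminated.
(1) is the remaining candidate, and it agrees with f on all 32 inputs.

1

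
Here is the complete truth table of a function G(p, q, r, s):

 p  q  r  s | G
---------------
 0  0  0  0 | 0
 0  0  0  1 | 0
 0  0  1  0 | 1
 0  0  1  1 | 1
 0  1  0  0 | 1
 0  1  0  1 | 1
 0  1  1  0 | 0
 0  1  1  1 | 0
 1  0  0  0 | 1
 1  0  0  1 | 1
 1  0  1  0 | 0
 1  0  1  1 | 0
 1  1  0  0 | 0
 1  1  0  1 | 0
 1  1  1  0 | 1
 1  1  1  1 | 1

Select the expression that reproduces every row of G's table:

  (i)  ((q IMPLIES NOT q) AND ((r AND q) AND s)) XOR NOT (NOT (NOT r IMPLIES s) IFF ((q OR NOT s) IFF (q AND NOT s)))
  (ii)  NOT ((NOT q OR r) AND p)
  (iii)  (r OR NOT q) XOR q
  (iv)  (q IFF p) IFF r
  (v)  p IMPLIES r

iv

(i) disagrees with G on (0,0,0,0) (formula → 1, table → 0); rule it out.
(ii) disagrees with G on (0,0,0,0) (formula → 1, table → 0); rule it out.
(iii) disagrees with G on (0,0,0,0) (formula → 1, table → 0); rule it out.
(v) disagrees with G on (0,0,0,0) (formula → 1, table → 0); rule it out.
That leaves (iv). Evaluating it on every row reproduces the table of G exactly.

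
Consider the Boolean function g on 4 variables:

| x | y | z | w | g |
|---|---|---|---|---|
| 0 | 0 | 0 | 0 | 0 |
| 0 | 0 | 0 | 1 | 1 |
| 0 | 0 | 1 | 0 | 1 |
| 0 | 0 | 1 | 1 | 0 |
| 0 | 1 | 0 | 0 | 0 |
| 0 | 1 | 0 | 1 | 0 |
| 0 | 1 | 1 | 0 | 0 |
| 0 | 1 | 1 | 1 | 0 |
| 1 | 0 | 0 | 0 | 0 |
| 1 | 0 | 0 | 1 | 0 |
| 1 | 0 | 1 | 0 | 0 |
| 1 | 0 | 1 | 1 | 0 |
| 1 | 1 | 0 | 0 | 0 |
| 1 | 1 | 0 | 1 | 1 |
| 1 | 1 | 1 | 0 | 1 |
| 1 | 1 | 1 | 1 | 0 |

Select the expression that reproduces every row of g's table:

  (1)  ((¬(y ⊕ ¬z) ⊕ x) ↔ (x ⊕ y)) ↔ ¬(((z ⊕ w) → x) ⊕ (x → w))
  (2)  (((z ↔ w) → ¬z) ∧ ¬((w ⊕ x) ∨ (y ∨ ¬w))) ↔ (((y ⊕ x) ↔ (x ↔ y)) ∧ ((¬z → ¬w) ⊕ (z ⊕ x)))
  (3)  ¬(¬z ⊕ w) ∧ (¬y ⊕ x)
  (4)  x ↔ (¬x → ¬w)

(1): at (0,0,0,0) it gives 1, but g = 0 — eliminated.
(2): at (0,0,0,0) it gives 1, but g = 0 — eliminated.
(4): at (0,0,1,0) it gives 0, but g = 1 — eliminated.
Only (3) survives; checking it on all 16 rows confirms it matches g.

3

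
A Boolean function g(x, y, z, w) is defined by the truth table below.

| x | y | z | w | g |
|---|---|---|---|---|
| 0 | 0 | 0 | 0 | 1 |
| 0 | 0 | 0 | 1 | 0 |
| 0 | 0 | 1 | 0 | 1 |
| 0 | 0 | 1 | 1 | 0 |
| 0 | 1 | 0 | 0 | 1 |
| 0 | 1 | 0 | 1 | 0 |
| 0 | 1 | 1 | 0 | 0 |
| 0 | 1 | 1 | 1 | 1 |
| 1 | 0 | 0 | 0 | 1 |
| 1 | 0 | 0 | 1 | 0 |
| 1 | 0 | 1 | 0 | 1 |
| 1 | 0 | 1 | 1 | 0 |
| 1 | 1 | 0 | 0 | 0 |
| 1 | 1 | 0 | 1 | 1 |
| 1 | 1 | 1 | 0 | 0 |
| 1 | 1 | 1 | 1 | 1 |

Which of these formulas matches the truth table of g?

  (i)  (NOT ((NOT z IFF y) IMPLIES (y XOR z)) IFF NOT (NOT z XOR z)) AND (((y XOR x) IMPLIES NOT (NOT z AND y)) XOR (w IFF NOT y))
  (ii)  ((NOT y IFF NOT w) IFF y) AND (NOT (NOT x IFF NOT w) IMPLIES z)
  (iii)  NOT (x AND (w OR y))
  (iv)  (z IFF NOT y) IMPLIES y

(ii) fails at (0,0,0,0): the formula yields 0, g is 1.
(iii) fails at (0,0,0,1): the formula yields 1, g is 0.
(iv) fails at (0,0,0,1): the formula yields 1, g is 0.
Only (i) survives; checking it on all 16 rows confirms it matches g.

i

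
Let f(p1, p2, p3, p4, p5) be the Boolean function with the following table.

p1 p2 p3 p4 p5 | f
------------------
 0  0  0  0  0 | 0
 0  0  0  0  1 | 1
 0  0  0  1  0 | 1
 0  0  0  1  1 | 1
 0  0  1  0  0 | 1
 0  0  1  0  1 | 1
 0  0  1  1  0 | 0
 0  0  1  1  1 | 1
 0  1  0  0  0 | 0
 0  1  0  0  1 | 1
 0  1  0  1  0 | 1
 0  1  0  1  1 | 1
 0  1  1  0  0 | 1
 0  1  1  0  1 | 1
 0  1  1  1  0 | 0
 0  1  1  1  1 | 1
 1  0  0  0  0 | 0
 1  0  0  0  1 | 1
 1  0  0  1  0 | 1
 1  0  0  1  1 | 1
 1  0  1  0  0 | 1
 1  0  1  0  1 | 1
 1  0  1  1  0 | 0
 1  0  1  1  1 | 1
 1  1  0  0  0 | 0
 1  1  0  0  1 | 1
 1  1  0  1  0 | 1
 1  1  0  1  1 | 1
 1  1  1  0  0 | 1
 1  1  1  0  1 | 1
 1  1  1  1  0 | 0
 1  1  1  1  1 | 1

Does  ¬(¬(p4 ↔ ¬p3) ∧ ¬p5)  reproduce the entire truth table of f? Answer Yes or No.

Evaluate ¬(¬(p4 ↔ ¬p3) ∧ ¬p5) on each row and compare to f:
  p1=0, p2=0, p3=0, p4=0, p5=0: formula gives 0, f = 0 ✓
  p1=0, p2=0, p3=0, p4=0, p5=1: formula gives 1, f = 1 ✓
  p1=0, p2=0, p3=0, p4=1, p5=0: formula gives 1, f = 1 ✓
  p1=0, p2=0, p3=0, p4=1, p5=1: formula gives 1, f = 1 ✓
  … (the remaining 28 rows also agree.)
No disagreement on any input; they are logically equivalent.

Yes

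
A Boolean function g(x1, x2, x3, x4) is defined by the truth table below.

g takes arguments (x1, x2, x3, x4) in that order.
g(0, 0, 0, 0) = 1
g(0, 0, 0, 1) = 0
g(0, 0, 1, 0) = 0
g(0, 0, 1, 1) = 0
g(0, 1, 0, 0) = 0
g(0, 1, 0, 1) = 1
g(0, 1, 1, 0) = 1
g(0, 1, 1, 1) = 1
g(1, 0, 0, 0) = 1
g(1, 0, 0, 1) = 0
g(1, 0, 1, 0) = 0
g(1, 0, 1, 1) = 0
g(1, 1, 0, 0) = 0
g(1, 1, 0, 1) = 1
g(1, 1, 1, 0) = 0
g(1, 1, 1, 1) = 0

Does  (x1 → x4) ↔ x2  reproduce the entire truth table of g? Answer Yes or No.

No

Check the formula against g row by row:
  x1=0, x2=0, x3=0, x4=0: formula gives 0, but g = 1 ✗
Since they disagree at (0,0,0,0), the expression is not a correct formula for g.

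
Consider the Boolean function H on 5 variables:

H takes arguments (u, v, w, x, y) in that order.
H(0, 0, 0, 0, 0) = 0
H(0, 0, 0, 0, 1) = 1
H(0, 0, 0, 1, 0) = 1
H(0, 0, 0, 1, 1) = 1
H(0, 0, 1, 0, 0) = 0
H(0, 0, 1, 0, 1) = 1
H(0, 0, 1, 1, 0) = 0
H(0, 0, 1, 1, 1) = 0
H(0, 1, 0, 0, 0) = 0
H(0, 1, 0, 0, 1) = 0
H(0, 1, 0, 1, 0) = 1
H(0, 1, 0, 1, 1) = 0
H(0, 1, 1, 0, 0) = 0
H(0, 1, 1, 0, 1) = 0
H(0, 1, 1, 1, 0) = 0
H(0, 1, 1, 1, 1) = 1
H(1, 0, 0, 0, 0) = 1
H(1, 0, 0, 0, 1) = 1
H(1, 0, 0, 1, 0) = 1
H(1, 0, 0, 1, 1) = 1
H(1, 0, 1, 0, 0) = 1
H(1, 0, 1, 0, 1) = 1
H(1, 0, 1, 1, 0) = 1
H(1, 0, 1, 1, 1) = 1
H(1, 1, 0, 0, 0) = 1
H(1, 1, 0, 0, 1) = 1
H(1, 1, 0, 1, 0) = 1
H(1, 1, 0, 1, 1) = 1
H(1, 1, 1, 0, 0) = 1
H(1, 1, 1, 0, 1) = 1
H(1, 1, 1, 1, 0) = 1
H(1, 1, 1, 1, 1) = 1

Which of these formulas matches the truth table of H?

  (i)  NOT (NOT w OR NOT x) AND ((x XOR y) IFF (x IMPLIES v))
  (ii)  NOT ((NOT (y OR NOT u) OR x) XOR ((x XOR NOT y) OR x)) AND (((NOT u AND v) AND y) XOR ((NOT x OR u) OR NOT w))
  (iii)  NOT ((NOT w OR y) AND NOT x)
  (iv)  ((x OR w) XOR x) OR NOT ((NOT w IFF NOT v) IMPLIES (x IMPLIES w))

ii

(i) disagrees with H on (0,0,0,0,1) (formula → 0, table → 1); rule it out.
(iii) disagrees with H on (0,0,0,0,1) (formula → 0, table → 1); rule it out.
(iv) disagrees with H on (0,0,0,0,1) (formula → 0, table → 1); rule it out.
Only (ii) survives; checking it on all 32 rows confirms it matches H.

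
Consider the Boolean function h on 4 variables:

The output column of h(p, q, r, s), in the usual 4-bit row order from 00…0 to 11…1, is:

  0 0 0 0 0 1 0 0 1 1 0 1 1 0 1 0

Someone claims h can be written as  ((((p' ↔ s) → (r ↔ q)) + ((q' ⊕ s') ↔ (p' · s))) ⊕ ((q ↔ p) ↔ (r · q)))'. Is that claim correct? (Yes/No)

Check the formula against h row by row:
  p=0, q=0, r=0, s=0: formula gives 0, h = 0 ✓
  p=0, q=0, r=0, s=1: formula gives 0, h = 0 ✓
  p=0, q=0, r=1, s=0: formula gives 0, h = 0 ✓
  p=0, q=0, r=1, s=1: formula gives 0, h = 0 ✓
  p=0, q=1, r=0, s=0: formula gives 1, but h = 0 ✗
Row (0,1,0,0) is a counterexample, so the formula is not equivalent to h.

No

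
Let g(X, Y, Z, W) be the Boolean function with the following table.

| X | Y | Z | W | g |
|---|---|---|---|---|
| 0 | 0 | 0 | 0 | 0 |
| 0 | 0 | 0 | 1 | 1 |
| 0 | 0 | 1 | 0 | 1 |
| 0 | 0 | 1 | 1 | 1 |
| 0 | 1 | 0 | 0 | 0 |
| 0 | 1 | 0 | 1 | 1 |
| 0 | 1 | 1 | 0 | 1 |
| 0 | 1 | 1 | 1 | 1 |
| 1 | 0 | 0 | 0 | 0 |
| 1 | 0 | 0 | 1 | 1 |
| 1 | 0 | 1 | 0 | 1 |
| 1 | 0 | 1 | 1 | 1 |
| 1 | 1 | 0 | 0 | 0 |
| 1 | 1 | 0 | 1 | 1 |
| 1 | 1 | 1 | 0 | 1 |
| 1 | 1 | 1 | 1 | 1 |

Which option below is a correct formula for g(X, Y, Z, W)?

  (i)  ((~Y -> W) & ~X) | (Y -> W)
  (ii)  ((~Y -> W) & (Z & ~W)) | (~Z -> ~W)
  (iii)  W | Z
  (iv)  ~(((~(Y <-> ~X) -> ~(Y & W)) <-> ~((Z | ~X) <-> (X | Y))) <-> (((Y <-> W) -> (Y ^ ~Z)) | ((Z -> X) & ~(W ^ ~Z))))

iii

(i): at (0,0,0,0) it gives 1, but g = 0 — eliminated.
(ii): at (0,0,0,0) it gives 1, but g = 0 — eliminated.
(iv): at (0,0,0,1) it gives 0, but g = 1 — eliminated.
That leaves (iii). Evaluating it on every row reproduces the table of g exactly.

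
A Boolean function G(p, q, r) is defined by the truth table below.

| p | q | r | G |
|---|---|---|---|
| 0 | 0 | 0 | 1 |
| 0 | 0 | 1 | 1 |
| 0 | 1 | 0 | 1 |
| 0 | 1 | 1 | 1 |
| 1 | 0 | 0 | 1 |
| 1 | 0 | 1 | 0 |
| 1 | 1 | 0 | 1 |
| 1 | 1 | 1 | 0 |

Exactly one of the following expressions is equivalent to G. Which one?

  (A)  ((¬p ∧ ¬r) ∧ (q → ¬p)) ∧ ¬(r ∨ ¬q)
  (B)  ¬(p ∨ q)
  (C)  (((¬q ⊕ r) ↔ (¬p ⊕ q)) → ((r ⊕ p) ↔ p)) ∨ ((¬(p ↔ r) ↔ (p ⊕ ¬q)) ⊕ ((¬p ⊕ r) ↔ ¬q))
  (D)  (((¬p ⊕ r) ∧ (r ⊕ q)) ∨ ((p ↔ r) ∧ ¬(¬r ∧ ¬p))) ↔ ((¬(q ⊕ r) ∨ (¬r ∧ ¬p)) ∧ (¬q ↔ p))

C

(A) fails at (0,0,0): the formula yields 0, G is 1.
(B) fails at (0,1,0): the formula yields 0, G is 1.
(D) fails at (0,1,1): the formula yields 0, G is 1.
(C) is the remaining candidate, and it agrees with G on all 8 inputs.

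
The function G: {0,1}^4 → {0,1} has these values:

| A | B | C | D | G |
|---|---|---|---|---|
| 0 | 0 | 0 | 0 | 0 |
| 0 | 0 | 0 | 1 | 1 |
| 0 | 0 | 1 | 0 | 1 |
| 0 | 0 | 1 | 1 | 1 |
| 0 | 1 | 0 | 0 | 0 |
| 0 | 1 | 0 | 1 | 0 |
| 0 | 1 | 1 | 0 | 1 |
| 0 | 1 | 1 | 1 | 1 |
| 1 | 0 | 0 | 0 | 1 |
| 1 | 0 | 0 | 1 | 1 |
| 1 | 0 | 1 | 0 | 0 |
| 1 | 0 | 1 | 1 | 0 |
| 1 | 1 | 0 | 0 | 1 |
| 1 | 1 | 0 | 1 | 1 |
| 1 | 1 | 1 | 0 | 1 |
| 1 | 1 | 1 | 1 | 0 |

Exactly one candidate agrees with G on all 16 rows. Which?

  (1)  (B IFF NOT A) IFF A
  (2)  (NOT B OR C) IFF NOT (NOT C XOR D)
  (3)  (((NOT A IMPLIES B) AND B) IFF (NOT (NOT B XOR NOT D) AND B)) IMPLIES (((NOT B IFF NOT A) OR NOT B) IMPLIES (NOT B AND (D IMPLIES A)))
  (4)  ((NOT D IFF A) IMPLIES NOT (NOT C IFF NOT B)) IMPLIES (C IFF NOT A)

4

(1) fails at (0,0,0,0): the formula yields 1, G is 0.
(2) fails at (0,0,1,1): the formula yields 0, G is 1.
(3) fails at (0,0,0,0): the formula yields 1, G is 0.
Only (4) survives; checking it on all 16 rows confirms it matches G.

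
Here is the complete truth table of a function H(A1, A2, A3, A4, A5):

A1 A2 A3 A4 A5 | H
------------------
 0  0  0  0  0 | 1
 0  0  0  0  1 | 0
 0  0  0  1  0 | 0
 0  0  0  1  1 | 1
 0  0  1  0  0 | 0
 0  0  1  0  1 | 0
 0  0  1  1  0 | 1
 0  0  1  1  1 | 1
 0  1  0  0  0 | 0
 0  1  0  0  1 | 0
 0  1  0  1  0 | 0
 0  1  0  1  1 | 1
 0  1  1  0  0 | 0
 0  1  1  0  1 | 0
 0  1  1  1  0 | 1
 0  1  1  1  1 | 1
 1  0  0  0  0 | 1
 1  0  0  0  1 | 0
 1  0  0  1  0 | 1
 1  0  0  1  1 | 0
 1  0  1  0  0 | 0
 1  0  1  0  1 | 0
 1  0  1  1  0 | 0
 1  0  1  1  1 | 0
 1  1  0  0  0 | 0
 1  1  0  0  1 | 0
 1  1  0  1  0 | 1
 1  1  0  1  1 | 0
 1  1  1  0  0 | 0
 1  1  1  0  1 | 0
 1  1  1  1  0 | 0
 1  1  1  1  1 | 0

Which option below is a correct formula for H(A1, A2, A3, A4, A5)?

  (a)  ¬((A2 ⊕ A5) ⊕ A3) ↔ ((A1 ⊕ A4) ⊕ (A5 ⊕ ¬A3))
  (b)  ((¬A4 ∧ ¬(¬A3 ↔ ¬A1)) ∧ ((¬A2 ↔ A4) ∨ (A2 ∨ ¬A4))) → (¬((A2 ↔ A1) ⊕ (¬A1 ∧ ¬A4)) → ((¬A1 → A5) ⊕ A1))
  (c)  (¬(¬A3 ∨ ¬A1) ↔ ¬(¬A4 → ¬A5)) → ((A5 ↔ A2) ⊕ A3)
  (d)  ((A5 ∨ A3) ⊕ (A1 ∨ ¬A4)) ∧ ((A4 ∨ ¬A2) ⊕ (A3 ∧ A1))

d

(a) fails at (0,0,0,0,1): the formula yields 1, H is 0.
(b) fails at (0,0,0,0,1): the formula yields 1, H is 0.
(c) fails at (0,0,0,0,1): the formula yields 1, H is 0.
(d) is the remaining candidate, and it agrees with H on all 32 inputs.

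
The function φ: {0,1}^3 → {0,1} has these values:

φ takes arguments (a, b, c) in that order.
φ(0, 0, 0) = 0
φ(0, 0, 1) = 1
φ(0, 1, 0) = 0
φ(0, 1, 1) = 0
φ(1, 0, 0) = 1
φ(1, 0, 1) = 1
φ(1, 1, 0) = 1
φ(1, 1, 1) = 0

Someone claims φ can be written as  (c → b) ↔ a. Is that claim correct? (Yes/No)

No

Test each input against both φ and the formula:
  a=0, b=0, c=0: formula gives 0, φ = 0 ✓
  a=0, b=0, c=1: formula gives 1, φ = 1 ✓
  a=0, b=1, c=0: formula gives 0, φ = 0 ✓
  a=0, b=1, c=1: formula gives 0, φ = 0 ✓
  a=1, b=0, c=0: formula gives 1, φ = 1 ✓
  a=1, b=0, c=1: formula gives 0, but φ = 1 ✗
Row (1,0,1) is a counterexample, so the formula is not equivalent to φ.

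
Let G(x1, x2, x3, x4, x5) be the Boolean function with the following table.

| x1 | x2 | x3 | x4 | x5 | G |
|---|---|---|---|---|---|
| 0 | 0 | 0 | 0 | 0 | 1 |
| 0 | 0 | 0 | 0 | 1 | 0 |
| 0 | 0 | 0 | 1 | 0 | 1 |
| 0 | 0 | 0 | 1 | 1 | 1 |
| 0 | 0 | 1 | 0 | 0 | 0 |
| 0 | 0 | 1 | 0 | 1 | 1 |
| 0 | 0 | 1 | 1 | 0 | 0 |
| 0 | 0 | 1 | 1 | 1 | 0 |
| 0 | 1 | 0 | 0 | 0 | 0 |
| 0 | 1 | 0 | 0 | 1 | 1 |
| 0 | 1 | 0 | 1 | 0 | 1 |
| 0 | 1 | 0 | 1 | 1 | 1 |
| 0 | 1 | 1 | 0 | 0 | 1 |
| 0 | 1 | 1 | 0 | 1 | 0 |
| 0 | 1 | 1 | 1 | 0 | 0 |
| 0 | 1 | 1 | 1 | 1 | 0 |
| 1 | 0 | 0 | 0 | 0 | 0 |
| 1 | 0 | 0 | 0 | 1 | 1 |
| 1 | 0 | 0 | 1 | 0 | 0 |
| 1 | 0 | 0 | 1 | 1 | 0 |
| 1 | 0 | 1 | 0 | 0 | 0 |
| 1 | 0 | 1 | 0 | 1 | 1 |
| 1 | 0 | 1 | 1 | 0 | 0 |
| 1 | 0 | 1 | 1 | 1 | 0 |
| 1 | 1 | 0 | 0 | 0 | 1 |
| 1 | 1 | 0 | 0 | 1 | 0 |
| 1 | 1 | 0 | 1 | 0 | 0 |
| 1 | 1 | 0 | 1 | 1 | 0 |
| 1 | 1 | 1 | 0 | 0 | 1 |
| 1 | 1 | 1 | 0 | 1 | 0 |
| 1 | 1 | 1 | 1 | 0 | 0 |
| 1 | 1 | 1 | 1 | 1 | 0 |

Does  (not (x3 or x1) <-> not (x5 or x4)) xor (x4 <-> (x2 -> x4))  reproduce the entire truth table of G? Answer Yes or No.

Evaluate (not (x3 or x1) <-> not (x5 or x4)) xor (x4 <-> (x2 -> x4)) on each row and compare to G:
  x1=0, x2=0, x3=0, x4=0, x5=0: formula gives 1, G = 1 ✓
  x1=0, x2=0, x3=0, x4=0, x5=1: formula gives 0, G = 0 ✓
  x1=0, x2=0, x3=0, x4=1, x5=0: formula gives 1, G = 1 ✓
  x1=0, x2=0, x3=0, x4=1, x5=1: formula gives 1, G = 1 ✓
  …and likewise for the remaining 28 rows.
Every row agrees, so the formula is equivalent.

Yes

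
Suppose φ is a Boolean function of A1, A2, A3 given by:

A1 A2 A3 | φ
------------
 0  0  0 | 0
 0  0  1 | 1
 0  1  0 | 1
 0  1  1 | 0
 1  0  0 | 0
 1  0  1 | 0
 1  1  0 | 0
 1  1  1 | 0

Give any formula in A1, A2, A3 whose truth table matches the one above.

The 1-rows are (0,0,1), (0,1,0). Each contributes one minterm — ¬A1·¬A2·A3; ¬A1·A2·¬A3 — and their disjunction is a sum-of-products form of φ.

φ(A1, A2, A3) = ((NOT A1 AND NOT A2) AND A3) OR ((NOT A1 AND A2) AND NOT A3)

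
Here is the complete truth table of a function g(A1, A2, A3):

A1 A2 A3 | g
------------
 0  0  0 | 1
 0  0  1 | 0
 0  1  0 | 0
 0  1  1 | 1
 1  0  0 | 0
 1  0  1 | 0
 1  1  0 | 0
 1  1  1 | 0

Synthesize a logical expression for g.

The 1-rows are (0,0,0), (0,1,1). Each contributes one minterm — ¬A1·¬A2·¬A3; ¬A1·A2·A3 — and their disjunction is a sum-of-products form of g.

g(A1, A2, A3) = ((~A1 & ~A2) & ~A3) | ((~A1 & A2) & A3)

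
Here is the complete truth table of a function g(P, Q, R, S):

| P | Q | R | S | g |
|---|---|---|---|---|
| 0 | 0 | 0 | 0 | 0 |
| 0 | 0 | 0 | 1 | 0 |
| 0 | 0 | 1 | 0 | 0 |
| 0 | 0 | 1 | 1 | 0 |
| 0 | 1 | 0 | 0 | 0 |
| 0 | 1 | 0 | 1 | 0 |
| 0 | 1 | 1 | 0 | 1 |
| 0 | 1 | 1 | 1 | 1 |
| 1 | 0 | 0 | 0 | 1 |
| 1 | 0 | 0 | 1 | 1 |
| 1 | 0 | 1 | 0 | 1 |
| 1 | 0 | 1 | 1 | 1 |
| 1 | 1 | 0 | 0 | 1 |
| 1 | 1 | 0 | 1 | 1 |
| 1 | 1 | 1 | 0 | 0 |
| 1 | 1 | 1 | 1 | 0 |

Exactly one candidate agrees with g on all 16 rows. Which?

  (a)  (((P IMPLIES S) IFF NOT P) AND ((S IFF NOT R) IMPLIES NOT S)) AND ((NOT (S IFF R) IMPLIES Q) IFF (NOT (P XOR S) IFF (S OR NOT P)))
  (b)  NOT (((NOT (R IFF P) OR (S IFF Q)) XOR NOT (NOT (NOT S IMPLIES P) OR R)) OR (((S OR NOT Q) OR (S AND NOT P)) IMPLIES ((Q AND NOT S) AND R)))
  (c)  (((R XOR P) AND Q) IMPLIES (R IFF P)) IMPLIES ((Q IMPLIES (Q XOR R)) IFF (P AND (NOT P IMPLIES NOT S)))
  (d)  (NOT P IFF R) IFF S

c

(a) fails at (0,0,0,0): the formula yields 1, g is 0.
(b) fails at (0,1,0,1): the formula yields 1, g is 0.
(d) fails at (0,0,0,0): the formula yields 1, g is 0.
That leaves (c). Evaluating it on every row reproduces the table of g exactly.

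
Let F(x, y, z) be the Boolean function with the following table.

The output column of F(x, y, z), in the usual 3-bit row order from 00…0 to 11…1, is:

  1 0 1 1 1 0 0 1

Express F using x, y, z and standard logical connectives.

There are just 3 zero rows: (0,0,1), (1,0,1), (1,1,0). Their minterms are ¬x·¬y·z, x·¬y·z, x·y·¬z; the OR of those covers precisely the 0-outputs, and negating it yields F.

F(x, y, z) = ~((((~x & ~y) & z) | ((x & ~y) & z)) | ((x & y) & ~z))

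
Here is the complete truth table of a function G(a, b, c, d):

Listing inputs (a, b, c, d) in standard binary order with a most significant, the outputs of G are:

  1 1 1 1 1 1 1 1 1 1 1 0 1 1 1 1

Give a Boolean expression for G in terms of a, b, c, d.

G(a, b, c, d) = ¬(((a ∧ ¬b) ∧ c) ∧ d)

G is 0 on exactly one input, (1,0,1,1), whose minterm is a·¬b·c·d. So G is the negation of that single conjunction.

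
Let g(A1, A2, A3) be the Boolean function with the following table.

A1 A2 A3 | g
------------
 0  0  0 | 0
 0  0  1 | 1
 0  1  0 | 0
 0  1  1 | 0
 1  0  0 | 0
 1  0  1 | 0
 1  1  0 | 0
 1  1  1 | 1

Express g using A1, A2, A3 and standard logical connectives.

g(A1, A2, A3) = ((not A1 and not A2) and A3) or ((A1 and A2) and A3)

g=1 on 2 inputs: (0,0,1), (1,1,1). Reading each as a conjunction of literals (¬A1·¬A2·A3, A1·A2·A3) and taking the OR gives the canonical DNF.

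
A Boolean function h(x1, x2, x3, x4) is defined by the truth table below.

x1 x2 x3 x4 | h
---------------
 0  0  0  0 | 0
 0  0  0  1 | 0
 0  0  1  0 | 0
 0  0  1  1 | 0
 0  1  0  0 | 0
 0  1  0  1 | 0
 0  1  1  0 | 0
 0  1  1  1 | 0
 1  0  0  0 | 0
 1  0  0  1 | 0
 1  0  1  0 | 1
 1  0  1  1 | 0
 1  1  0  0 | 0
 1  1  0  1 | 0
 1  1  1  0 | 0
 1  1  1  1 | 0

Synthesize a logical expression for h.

h is 1 on exactly one input, (1,0,1,0), whose minterm is x1·¬x2·x3·¬x4. So h is just that conjunction.

h(x1, x2, x3, x4) = ((x1 and not x2) and x3) and not x4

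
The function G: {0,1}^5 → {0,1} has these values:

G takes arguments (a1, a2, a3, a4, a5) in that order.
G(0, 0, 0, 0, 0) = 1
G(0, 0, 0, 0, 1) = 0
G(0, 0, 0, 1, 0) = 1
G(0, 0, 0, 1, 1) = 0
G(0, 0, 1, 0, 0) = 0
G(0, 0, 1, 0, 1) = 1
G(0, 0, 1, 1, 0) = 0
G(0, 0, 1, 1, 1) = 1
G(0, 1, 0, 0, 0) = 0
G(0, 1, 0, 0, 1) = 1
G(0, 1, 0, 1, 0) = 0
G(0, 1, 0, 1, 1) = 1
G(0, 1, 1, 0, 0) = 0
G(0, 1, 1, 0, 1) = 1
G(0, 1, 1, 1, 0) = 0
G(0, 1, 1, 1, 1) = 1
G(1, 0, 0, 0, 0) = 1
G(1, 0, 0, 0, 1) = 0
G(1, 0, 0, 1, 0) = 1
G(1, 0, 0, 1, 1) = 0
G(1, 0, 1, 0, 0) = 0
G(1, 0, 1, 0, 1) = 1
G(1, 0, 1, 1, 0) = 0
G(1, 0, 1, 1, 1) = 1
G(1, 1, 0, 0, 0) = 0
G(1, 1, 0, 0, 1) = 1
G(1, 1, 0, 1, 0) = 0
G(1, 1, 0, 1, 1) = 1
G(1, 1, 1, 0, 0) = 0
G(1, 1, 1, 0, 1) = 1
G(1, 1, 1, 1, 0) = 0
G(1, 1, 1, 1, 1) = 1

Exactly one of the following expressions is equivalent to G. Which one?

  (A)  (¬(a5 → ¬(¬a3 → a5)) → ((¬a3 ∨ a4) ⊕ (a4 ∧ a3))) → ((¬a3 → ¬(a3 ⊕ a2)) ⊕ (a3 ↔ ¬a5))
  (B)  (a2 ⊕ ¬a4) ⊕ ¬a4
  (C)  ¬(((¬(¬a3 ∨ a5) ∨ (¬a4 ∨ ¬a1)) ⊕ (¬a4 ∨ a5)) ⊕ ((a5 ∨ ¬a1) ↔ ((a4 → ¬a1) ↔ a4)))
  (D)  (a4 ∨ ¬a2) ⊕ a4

A

(B) disagrees with G on (0,0,0,0,0) (formula → 0, table → 1); rule it out.
(C) disagrees with G on (0,0,0,0,1) (formula → 1, table → 0); rule it out.
(D) disagrees with G on (0,0,0,0,1) (formula → 1, table → 0); rule it out.
That leaves (A). Evaluating it on every row reproduces the table of G exactly.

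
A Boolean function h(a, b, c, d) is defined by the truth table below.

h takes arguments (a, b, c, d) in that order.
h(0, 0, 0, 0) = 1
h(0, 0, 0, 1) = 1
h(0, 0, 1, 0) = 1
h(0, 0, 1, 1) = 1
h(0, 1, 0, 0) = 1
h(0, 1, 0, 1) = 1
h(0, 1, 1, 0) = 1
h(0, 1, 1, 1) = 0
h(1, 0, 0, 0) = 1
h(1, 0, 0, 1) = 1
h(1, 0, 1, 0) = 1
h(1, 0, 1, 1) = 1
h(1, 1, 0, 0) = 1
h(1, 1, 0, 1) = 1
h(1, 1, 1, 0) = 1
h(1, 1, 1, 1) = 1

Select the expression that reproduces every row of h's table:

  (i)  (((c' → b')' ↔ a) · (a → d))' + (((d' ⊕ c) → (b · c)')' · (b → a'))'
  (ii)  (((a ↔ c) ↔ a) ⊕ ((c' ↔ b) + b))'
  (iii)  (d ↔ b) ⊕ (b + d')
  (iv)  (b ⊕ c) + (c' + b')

(ii) fails at (0,1,0,0): the formula yields 0, h is 1.
(iii) fails at (0,0,0,0): the formula yields 0, h is 1.
(iv) fails at (0,1,1,0): the formula yields 0, h is 1.
(i) is the remaining candidate, and it agrees with h on all 16 inputs.

i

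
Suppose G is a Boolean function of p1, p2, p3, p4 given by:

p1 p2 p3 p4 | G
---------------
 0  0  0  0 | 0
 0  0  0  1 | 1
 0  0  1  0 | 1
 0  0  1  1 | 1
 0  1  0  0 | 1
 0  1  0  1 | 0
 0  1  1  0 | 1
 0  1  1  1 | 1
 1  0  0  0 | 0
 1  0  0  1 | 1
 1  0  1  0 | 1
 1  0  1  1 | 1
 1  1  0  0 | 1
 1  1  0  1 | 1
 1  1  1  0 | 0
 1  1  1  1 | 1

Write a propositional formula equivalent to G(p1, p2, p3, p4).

G(p1, p2, p3, p4) = NOT ((((((NOT p1 AND NOT p2) AND NOT p3) AND NOT p4) OR (((NOT p1 AND p2) AND NOT p3) AND p4)) OR (((p1 AND NOT p2) AND NOT p3) AND NOT p4)) OR (((p1 AND p2) AND p3) AND NOT p4))

G is 0 on only 4 rows — (0,0,0,0), (0,1,0,1), (1,0,0,0), (1,1,1,0). Writing each as a minterm (¬p1·¬p2·¬p3·¬p4, ¬p1·p2·¬p3·p4, p1·¬p2·¬p3·¬p4, p1·p2·p3·¬p4) and OR-ing them characterizes exactly where G=0, so G is the negation of that disjunction.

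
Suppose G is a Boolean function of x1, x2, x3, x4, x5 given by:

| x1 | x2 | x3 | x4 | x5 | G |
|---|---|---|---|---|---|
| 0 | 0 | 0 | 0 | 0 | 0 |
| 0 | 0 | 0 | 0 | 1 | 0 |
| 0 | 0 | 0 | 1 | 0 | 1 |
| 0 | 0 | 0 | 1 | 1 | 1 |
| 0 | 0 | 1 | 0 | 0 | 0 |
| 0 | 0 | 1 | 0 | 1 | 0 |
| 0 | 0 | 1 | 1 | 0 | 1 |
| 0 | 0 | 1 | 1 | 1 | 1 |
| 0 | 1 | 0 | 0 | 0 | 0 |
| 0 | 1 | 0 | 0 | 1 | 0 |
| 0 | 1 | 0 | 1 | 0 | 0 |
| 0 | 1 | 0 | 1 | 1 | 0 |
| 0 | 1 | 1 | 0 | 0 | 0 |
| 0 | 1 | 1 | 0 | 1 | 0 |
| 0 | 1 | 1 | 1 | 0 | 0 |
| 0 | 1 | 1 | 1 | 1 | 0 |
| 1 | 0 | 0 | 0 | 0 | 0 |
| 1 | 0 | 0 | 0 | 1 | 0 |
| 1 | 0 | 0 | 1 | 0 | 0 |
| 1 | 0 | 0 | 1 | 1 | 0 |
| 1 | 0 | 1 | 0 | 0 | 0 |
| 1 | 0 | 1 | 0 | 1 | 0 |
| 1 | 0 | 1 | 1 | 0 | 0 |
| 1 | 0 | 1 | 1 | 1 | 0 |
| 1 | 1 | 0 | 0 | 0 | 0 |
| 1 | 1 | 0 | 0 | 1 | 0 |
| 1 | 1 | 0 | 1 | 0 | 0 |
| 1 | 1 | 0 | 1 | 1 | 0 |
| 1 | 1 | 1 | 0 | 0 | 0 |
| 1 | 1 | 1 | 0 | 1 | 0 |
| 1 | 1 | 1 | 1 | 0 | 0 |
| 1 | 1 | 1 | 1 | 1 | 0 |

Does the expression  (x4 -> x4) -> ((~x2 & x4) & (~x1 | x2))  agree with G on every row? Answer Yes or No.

Yes

Check the formula against G row by row:
  x1=0, x2=0, x3=0, x4=0, x5=0: formula gives 0, G = 0 ✓
  x1=0, x2=0, x3=0, x4=0, x5=1: formula gives 0, G = 0 ✓
  x1=0, x2=0, x3=0, x4=1, x5=0: formula gives 1, G = 1 ✓
  x1=0, x2=0, x3=0, x4=1, x5=1: formula gives 1, G = 1 ✓
  …and likewise for the remaining 28 rows.
All 32 rows match — the expression computes G exactly.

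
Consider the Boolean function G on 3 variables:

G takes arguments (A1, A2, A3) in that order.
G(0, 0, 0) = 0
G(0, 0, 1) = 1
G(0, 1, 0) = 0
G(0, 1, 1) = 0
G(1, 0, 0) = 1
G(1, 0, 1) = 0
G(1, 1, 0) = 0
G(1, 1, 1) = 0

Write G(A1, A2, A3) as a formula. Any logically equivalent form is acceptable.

G(A1, A2, A3) = ((~A1 & ~A2) & A3) | ((A1 & ~A2) & ~A3)

The 1-rows are (0,0,1), (1,0,0). Each contributes one minterm — ¬A1·¬A2·A3; A1·¬A2·¬A3 — and their disjunction is a sum-of-products form of G.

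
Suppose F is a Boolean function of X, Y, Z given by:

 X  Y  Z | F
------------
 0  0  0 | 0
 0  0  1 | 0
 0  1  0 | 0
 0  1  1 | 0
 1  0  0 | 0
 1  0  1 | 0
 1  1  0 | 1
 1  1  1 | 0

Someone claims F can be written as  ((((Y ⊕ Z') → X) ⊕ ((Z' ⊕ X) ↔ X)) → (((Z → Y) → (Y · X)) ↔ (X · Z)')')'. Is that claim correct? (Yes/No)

Yes

Evaluate ((((Y ⊕ Z') → X) ⊕ ((Z' ⊕ X) ↔ X)) → (((Z → Y) → (Y · X)) ↔ (X · Z)')')' on each row and compare to F:
  X=0, Y=0, Z=0: formula gives 0, F = 0 ✓
  X=0, Y=0, Z=1: formula gives 0, F = 0 ✓
  X=0, Y=1, Z=0: formula gives 0, F = 0 ✓
  X=0, Y=1, Z=1: formula gives 0, F = 0 ✓
  X=1, Y=0, Z=0: formula gives 0, F = 0 ✓
  … (the remaining 3 rows also agree.)
Every row agrees, so the formula is equivalent.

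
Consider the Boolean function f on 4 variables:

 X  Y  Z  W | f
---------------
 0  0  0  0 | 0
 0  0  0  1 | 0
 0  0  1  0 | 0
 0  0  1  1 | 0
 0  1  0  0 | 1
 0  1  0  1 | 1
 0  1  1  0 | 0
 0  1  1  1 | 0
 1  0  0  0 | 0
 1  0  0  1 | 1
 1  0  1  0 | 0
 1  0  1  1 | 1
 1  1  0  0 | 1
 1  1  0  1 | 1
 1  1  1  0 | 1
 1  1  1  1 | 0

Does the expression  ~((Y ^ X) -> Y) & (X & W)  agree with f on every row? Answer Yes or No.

Check the formula against f row by row:
  X=0, Y=0, Z=0, W=0: formula gives 0, f = 0 ✓
  X=0, Y=0, Z=0, W=1: formula gives 0, f = 0 ✓
  X=0, Y=0, Z=1, W=0: formula gives 0, f = 0 ✓
  X=0, Y=0, Z=1, W=1: formula gives 0, f = 0 ✓
  X=0, Y=1, Z=0, W=0: formula gives 0, but f = 1 ✗
Row (0,1,0,0) is a counterexample, so the formula is not equivalent to f.

No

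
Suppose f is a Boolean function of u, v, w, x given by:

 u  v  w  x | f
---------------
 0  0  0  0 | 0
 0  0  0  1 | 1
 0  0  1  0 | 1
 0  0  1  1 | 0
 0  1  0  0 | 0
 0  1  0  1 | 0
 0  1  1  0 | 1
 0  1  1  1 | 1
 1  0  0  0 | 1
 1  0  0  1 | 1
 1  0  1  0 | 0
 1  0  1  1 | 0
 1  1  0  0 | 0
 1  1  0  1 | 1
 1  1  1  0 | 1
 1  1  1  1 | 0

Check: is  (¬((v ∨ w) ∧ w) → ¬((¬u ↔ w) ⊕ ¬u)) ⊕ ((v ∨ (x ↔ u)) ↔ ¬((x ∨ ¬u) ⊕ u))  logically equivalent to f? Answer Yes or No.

Evaluate (¬((v ∨ w) ∧ w) → ¬((¬u ↔ w) ⊕ ¬u)) ⊕ ((v ∨ (x ↔ u)) ↔ ¬((x ∨ ¬u) ⊕ u)) on each row and compare to f:
  u=0, v=0, w=0, x=0: formula gives 0, f = 0 ✓
  u=0, v=0, w=0, x=1: formula gives 1, f = 1 ✓
  u=0, v=0, w=1, x=0: formula gives 1, f = 1 ✓
  u=0, v=0, w=1, x=1: formula gives 0, f = 0 ✓
  …and likewise for the remaining 12 rows.
Every row agrees, so the formula is equivalent.

Yes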